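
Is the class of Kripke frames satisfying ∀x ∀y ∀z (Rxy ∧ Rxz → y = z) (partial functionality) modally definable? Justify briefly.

This is a Sahlqvist condition; the CD axiom ◇q → □q defines it.

Definable; ◇q → □q defines it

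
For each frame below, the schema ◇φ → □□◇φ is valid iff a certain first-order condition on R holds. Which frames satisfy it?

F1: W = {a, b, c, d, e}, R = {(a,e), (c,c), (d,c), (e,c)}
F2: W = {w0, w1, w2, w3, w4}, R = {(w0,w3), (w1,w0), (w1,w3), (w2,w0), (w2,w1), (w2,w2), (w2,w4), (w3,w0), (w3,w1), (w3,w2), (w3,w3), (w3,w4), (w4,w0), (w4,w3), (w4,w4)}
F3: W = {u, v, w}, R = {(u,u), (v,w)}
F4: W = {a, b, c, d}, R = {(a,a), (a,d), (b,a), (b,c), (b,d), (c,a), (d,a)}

F3

Frame correspondent (Sahlqvist): ∀x ∀y ∀z ((xRy ∧ xR²z) → ∃w (y = w ∧ zRw)) — i.e. a generalized confluence (Geach) condition.
F1: fails — aRe, aR²c but no w with e=w and cRw.
F2: fails — w0Rw3, w0R²w2 but no w with w3=w and w2Rw.
F3: holds.
F4: fails — aRd, aR²d but no w with d=w and dRw.
Valid on: F3.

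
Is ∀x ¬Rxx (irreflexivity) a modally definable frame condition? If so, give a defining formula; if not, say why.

Not definable by any modal formula

If a class were modally definable it would be closed under surjective bounded morphisms (Goldblatt–Thomason).
The 3-cycle (worlds 0,1,2 with 0→1→2→0) is irreflexive, and the map sending every world to a single reflexive point • is a surjective bounded morphism (forth: every edge maps to (•,•); back: every world has a successor). So any modal formula valid on the 3-cycle is also valid on the reflexive point, which is not irreflexive.
So no modal formula (or set of formulas) defines exactly the irreflexive frames.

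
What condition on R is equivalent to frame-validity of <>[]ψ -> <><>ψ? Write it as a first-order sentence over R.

This is a Sahlqvist (Geach-type) schema ◇^1□^1ψ → □^0◇^2ψ.
First-order correspondent: forall x forall y (xRy -> exists w (yRw & x R^2 w)).

forall x forall y (xRy -> exists w (yRw & x R^2 w))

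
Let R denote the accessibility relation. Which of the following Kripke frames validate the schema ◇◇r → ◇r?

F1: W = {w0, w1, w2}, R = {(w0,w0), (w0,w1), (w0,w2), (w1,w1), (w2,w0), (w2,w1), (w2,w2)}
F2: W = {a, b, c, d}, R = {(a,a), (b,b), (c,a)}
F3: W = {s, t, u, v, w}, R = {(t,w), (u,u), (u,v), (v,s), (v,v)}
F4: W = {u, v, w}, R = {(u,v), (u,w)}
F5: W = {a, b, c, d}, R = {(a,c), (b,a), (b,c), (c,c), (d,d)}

F1, F2, F4, F5

Frame correspondent (Sahlqvist): ∀x ∀y (xR²y → ∃w (y = w ∧ xRw)) — i.e. a generalized confluence (Geach) condition.
F1: ✓.
F2: ✓.
F3: fails — uR²s but no w* with s=w* and uRw*.
F4: ✓.
F5: ✓.
Valid on: F1, F2, F4, F5.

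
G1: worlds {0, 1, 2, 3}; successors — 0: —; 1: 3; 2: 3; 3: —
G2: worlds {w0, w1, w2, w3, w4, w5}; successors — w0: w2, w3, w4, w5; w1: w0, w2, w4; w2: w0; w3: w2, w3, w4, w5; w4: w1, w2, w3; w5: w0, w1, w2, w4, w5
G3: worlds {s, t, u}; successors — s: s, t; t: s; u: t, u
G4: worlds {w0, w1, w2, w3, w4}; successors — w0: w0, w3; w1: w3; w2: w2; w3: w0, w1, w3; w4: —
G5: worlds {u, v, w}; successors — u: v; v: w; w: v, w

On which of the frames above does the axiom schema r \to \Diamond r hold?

Frame correspondent (Sahlqvist): \forall x Rxx — i.e. reflexivity.
G1: fails — world 0 does not see itself.
G2: fails — world w0 does not see itself.
G3: fails — world t does not see itself.
G4: fails — world w1 does not see itself.
G5: fails — world u does not see itself.

none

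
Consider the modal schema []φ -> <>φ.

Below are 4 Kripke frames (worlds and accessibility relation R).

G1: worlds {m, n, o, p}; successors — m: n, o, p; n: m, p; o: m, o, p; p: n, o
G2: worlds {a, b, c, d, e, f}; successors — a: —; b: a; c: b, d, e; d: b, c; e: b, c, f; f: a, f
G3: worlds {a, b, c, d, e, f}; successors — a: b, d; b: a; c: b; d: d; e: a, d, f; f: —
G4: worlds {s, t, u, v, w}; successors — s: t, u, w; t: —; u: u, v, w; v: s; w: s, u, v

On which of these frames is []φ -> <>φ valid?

Frame correspondent (Sahlqvist): forall x exists y Rxy — i.e. seriality.
G1: holds.
G2: fails — world a has no successor.
G3: fails — world f has no successor.
G4: fails — world t has no successor.

G1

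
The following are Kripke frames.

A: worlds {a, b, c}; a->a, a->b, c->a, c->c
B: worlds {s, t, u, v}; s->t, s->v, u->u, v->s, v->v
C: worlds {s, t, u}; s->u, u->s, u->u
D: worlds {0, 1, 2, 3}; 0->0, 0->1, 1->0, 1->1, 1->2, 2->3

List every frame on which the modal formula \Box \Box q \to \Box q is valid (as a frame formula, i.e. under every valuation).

This is the axiom for density; its first-order frame correspondent is \forall x \forall y (Rxy \to \exists z (Rxz \wedge Rzy)).
A: satisfies the condition.
B: fails — Rst but no z with Rsz and Rzt.
C: satisfies the condition.
D: fails — R23 but no z with R2z and Rz3.

A, C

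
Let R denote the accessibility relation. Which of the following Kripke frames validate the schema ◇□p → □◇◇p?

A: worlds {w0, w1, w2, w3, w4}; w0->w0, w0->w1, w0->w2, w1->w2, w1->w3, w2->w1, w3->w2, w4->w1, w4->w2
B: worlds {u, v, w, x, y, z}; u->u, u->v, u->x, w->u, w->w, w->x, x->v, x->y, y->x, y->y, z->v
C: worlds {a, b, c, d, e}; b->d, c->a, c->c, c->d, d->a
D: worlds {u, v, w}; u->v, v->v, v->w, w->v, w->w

Frame correspondent (Sahlqvist): ∀x ∀y ∀z ((xRy ∧ xRz) → ∃w (yRw ∧ zR²w)) — i.e. a generalized confluence (Geach) condition.
A: fails — w0Rw2, w0Rw2 but no w with w2Rw and w2R²w.
B: fails — uRu, uRv but no t with uRt and vR²t.
C: fails — bRd, bRd but no w with dRw and dR²w.
D: condition met.
Valid on: D.

D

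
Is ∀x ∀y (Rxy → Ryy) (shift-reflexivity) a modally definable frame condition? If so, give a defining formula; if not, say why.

Definable; □(□r → r) defines it

The condition is shift-reflexivity. A defining modal formula is □(□r → r).
Suppose □(□r→r) is valid. Take Rxy and set V(r)={w : Ryw}. Then at y, □r holds; since □(□r→r) at x, □r→r at y, so r at y, i.e. Ryy.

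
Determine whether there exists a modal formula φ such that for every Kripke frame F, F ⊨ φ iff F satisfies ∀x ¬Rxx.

No — not modally definable

If a class were modally definable it would be closed under surjective bounded morphisms (Goldblatt–Thomason).
The 5-cycle (worlds s,t,u,v,w with s→t→u→v→w→s) is irreflexive, and the map sending every world to a single reflexive point • is a surjective bounded morphism (forth: every edge maps to (•,•); back: every world has a successor). So any modal formula valid on the 5-cycle is also valid on the reflexive point, which is not irreflexive.
Hence irreflexivity is not modally definable.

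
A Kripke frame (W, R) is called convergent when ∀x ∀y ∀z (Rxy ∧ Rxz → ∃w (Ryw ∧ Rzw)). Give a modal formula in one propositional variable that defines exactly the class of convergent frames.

This is convergence; the standard corresponding axiom is .2: ◇□ψ → □◇ψ.
Suppose ◇□ψ→□◇ψ is valid. Take Rxy, Rxz and set V(ψ)={w : Ryw}. Then □ψ at y so ◇□ψ at x, so □◇ψ at x, so ◇ψ at z, giving w with Rzw and Ryw.

◇□ψ → □◇ψ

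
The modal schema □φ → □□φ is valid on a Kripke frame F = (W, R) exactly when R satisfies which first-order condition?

Suppose □φ→□□φ is valid. Take Rxy, Ryz and set V(φ)={w : Rxw}. Then □φ at x, so □□φ at x, so □φ at y, so φ at z, i.e. Rxz.

Transitivity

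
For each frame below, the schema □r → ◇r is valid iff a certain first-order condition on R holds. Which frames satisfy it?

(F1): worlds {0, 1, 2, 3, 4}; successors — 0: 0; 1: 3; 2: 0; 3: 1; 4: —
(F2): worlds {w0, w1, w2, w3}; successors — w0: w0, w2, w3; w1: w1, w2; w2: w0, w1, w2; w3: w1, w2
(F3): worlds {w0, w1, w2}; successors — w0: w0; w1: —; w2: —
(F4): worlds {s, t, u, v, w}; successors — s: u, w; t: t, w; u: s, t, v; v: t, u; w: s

This is the axiom for seriality; its first-order frame correspondent is ∀x ∃y Rxy.
(F1): fails — world 4 has no successor.
(F2): satisfies the condition.
(F3): fails — world w1 has no successor.
(F4): satisfies the condition.
Valid on: (F2), (F4).

(F2), (F4)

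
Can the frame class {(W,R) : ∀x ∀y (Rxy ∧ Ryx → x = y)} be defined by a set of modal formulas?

No

Modal frame validity is preserved under surjective bounded morphisms.
The 6-cycle (worlds w0,w1,w2,w3,w4,w5 with w0→w1→w2→w3→w4→w5→w0) is antisymmetric. Sending even-indexed worlds to • and odd-indexed worlds to ∘ is a surjective bounded morphism onto the two-world frame with •↔∘, which is not antisymmetric.
Hence antisymmetry is not modally definable.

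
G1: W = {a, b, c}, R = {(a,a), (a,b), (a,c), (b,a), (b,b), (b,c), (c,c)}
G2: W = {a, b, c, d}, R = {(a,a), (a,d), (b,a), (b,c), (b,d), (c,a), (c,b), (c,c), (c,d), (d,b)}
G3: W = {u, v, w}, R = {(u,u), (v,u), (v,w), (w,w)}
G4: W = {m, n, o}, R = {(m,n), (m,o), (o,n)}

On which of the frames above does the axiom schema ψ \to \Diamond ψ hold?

G1

Frame correspondent (Sahlqvist): \forall x Rxx — i.e. reflexivity.
G1: holds.
G2: fails — world b does not see itself.
G3: fails — world v does not see itself.
G4: fails — world m does not see itself.
Valid on: G1.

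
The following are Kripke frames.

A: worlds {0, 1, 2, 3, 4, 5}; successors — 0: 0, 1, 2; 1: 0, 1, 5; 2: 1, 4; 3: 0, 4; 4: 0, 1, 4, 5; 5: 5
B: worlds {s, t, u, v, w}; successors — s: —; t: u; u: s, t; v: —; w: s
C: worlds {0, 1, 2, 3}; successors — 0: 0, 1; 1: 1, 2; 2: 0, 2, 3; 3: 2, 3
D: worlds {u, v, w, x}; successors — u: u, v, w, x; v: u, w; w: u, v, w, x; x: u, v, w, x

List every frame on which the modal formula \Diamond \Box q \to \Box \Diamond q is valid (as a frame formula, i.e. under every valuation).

This is the axiom for convergence; its first-order frame correspondent is \forall x \forall y \forall z (Rxy \wedge Rxz \to \exists w (Ryw \wedge Rzw)).
A: fails — R10 and R15 but 0 and 5 have no common successor.
B: fails — Rus and Rus but s and s have no common successor.
C: fails — R23 and R20 but 3 and 0 have no common successor.
D: satisfies the condition.

D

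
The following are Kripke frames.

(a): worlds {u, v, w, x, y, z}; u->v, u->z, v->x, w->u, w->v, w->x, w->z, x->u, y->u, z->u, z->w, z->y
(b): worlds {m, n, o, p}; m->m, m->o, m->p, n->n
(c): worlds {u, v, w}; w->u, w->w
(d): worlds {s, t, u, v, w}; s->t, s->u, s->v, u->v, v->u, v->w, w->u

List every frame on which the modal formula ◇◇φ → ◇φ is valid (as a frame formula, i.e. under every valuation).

Frame correspondent (Sahlqvist): ∀x ∀y ∀z (Rxy ∧ Ryz → Rxz) — i.e. transitivity.
(a): fails — Ruv and Rvx but not Rux.
(b): satisfies the condition.
(c): satisfies the condition.
(d): fails — Ruv and Rvw but not Ruw.

(b), (c)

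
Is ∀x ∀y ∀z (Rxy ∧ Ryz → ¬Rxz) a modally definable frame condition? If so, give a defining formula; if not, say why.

If a class were modally definable it would be closed under surjective bounded morphisms (Goldblatt–Thomason).
The 3-cycle (worlds s,t,u with s→t→u→s) is intransitive. Mapping every world to a single reflexive point • is a surjective bounded morphism; the reflexive point is not intransitive (R••∧R•• but R••).
Hence intransitivity is not modally definable.

Not modally definable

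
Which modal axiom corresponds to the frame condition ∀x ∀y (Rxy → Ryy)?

The condition is shift-reflexivity. The T□ schema □(□q → q) defines it.
Suppose □(□q→q) is valid. Take Rxy and set V(q)={w : Ryw}. Then at y, □q holds; since □(□q→q) at x, □q→q at y, so q at y, i.e. Ryy.

□(□q → q)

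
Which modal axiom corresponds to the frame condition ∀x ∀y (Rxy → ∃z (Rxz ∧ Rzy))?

This is density; the standard corresponding axiom is C4: □□p → □p.
Suppose □□p→□p is valid. Take Rxy and set V(p)={w : xR²w}. Then □□p at x, so □p at x, so p at y, i.e. ∃z(Rxz∧Rzy).

□□p → □p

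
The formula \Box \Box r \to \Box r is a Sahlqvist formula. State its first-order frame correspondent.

density

This schema is the C4 axiom.
Its frame correspondent is density — \forall x \forall y (Rxy \to \exists z (Rxz \wedge Rzy)).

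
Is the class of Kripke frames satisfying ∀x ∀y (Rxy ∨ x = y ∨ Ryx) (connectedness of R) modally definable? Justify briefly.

If a class were modally definable it would be closed under disjoint unions (Goldblatt–Thomason).
Take 2 disjoint single-world reflexive frames: each is trivially connected, but their disjoint union has 2 worlds with no edge between distinct components, so it is not connected.
So no modal formula (or set of formulas) defines exactly the connected frames.

No — not modally definable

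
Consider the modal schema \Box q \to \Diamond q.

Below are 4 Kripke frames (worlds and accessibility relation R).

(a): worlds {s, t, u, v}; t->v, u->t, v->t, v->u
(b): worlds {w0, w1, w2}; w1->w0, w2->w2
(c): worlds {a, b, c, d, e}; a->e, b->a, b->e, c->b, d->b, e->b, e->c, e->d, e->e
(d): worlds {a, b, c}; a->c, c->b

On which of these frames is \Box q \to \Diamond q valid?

This is the axiom for seriality; its first-order frame correspondent is \forall x \exists y Rxy.
(a): fails — world s has no successor.
(b): fails — world w0 has no successor.
(c): condition met.
(d): fails — world b has no successor.
Valid on: (c).

(c)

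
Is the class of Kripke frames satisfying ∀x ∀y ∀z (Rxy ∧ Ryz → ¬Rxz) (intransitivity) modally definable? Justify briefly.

If a class were modally definable it would be closed under surjective bounded morphisms (Goldblatt–Thomason).
The 7-cycle (worlds 0,1,2,3,4,5,6 with 0→1→2→3→4→5→6→0) is intransitive. Mapping every world to a single reflexive point • is a surjective bounded morphism; the reflexive point is not intransitive (R••∧R•• but R••).
Hence intransitivity is not modally definable.

Not definable by any modal formula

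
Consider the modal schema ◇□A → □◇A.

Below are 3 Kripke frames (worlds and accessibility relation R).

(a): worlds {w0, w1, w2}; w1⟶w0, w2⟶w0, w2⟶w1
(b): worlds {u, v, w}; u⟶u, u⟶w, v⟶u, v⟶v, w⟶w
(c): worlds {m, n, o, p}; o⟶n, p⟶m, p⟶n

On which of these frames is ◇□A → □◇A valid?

This is the axiom for convergence; its first-order frame correspondent is ∀x ∀y ∀z (Rxy ∧ Rxz → ∃w (Ryw ∧ Rzw)).
(a): fails — Rw1w0 and Rw1w0 but w0 and w0 have no common successor.
(b): holds.
(c): fails — Ron and Ron but n and n have no common successor.

(b)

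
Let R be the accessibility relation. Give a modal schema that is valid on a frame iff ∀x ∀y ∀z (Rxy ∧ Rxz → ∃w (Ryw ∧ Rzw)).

◇□r → □◇r

The condition is convergence. The .2 schema ◇□r → □◇r defines it.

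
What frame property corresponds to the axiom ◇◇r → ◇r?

transitivity: ∀x ∀y ∀z (Rxy ∧ Ryz → Rxz)

This is frame-equivalent to □r → □□r (substitute ¬r for r and contrapose).
Suppose □r→□□r is valid. Take Rxy, Ryz and set V(r)={w : Rxw}. Then □r at x, so □□r at x, so □r at y, so r at z, i.e. Rxz.
The converse is a direct semantic check.
So the correspondent is transitivity.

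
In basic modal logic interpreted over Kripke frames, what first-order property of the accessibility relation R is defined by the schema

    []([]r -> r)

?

Suppose □(□r→r) is valid. Take Rxy and set V(r)={w : Ryw}. Then at y, □r holds; since □(□r→r) at x, □r→r at y, so r at y, i.e. Ryy.
Conversely, on a frame with shift-reflexivity the schema holds at every world under every valuation.
So the correspondent is shift-reflexivity.

shift-reflexivity: forall x forall y (Rxy -> Ryy)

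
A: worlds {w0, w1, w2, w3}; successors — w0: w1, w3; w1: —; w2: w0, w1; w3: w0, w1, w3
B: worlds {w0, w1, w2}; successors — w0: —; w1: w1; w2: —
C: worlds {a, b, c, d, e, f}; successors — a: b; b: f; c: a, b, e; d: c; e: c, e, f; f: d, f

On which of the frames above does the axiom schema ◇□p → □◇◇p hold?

This is the axiom for a generalized confluence (Geach) condition; its first-order frame correspondent is ∀x ∀y ∀z ((xRy ∧ xRz) → ∃w (yRw ∧ zR²w)).
A: fails — w0Rw1, w0Rw1 but no w with w1Rw and w1R²w.
B: ✓.
C: fails — cRa, cRa but no w with aRw and aR²w.

B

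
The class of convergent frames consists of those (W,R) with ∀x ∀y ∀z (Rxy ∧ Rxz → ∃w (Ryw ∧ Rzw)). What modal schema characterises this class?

This is convergence; the standard corresponding axiom is .2: ◇□r → □◇r.
Suppose ◇□r→□◇r is valid. Take Rxy, Rxz and set V(r)={w : Ryw}. Then □r at y so ◇□r at x, so □◇r at x, so ◇r at z, giving w with Rzw and Ryw.

◇□r → □◇r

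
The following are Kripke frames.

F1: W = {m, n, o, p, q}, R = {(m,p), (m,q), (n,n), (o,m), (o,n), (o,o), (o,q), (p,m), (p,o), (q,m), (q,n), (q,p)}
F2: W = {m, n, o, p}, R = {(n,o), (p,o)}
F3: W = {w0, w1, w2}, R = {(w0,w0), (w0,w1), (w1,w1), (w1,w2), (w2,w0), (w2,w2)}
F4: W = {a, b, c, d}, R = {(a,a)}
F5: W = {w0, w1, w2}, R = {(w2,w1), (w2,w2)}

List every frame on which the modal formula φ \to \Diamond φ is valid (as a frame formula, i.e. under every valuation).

This is the axiom for reflexivity; its first-order frame correspondent is \forall x Rxx.
F1: fails — world m does not see itself.
F2: fails — world m does not see itself.
F3: holds.
F4: fails — world b does not see itself.
F5: fails — world w0 does not see itself.

F3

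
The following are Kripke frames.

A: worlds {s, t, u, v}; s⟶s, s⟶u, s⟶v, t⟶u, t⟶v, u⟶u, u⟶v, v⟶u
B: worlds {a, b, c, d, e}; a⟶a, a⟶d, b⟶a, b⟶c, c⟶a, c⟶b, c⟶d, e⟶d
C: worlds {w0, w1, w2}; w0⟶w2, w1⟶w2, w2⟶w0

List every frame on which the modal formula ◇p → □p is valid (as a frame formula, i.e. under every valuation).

C

Frame correspondent (Sahlqvist): ∀x ∀y ∀z (Rxy ∧ Rxz → y = z) — i.e. partial functionality.
A: fails — s sees both s and u.
B: fails — a sees both a and d.
C: holds.
Valid on: C.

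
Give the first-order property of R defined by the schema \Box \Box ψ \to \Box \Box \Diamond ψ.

This is a Sahlqvist (Geach-type) schema ◇^0□^2ψ → □^2◇^1ψ.
First-order correspondent: \forall x \forall z (x R^2 z \to \exists w (x R^2 w \wedge zRw)).

\forall x \forall z (x R^2 z \to \exists w (x R^2 w \wedge zRw))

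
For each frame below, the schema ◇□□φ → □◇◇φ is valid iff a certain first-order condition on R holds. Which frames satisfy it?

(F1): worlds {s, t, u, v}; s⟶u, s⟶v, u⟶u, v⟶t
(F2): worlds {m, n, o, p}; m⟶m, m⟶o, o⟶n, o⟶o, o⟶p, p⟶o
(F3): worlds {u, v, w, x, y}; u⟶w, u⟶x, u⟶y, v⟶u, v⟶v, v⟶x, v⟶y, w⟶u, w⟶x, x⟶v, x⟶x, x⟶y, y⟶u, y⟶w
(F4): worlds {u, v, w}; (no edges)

(F3), (F4)

This is the axiom for a generalized confluence (Geach) condition; its first-order frame correspondent is ∀x ∀y ∀z ((xRy ∧ xRz) → ∃w (yR²w ∧ zR²w)).
(F1): fails — sRu, sRv but no w with uR²w and vR²w.
(F2): fails — oRn, oRn but no w with nR²w and nR²w.
(F3): satisfies the condition.
(F4): satisfies the condition.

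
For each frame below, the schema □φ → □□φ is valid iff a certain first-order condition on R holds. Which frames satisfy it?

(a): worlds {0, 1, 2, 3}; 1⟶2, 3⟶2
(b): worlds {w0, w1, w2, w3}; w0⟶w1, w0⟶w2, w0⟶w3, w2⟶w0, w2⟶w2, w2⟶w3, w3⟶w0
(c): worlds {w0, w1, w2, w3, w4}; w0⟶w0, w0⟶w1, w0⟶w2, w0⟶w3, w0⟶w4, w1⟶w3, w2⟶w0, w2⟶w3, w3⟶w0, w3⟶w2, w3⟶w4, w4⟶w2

The schema corresponds to transitivity: ∀x ∀y ∀z (Rxy ∧ Ryz → Rxz).
(a): satisfies the condition.
(b): fails — Rw3w0 and Rw0w1 but not Rw3w1.
(c): fails — Rw3w2 and Rw2w3 but not Rw3w3.

(a)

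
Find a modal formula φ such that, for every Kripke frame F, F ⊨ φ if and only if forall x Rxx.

A defining formula is □r → r (the T axiom).
Suppose □r→r is valid. At any x set V(r)={w : Rxw}. Then □r holds at x, so r holds at x, i.e. Rxx.

□r → r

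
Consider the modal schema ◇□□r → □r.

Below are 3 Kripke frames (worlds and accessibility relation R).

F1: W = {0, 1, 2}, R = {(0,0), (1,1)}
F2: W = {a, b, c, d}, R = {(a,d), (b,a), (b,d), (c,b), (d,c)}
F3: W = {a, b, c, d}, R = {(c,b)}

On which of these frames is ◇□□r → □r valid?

The schema corresponds to a generalized confluence (Geach) condition: ∀x ∀y ∀z ((xRy ∧ xRz) → ∃w (yR²w ∧ z = w)).
F1: holds.
F2: fails — aRd, aRd but no w with dR²w and d=w.
F3: fails — cRb, cRb but no w with bR²w and b=w.

F1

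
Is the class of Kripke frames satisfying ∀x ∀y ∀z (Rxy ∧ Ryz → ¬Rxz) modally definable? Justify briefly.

No — not modally definable

Any modally definable frame class is closed under surjective bounded morphisms.
The 7-cycle (worlds 0,1,2,3,4,5,6 with 0→1→2→3→4→5→6→0) is intransitive. Mapping every world to a single reflexive point • is a surjective bounded morphism; the reflexive point is not intransitive (R••∧R•• but R••).
Hence intransitivity is not modally definable.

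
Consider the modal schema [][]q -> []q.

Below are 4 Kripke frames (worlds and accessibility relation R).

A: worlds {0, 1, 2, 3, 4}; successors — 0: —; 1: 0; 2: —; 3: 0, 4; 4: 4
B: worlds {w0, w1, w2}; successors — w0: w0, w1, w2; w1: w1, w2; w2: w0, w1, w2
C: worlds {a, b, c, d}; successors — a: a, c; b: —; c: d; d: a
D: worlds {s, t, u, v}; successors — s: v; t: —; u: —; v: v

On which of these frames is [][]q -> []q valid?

B, D

Frame correspondent (Sahlqvist): forall x forall y (Rxy -> exists z (Rxz & Rzy)) — i.e. density.
A: fails — R10 but no z with R1z and Rz0.
B: holds.
C: fails — Rcd but no z with Rcz and Rzd.
D: holds.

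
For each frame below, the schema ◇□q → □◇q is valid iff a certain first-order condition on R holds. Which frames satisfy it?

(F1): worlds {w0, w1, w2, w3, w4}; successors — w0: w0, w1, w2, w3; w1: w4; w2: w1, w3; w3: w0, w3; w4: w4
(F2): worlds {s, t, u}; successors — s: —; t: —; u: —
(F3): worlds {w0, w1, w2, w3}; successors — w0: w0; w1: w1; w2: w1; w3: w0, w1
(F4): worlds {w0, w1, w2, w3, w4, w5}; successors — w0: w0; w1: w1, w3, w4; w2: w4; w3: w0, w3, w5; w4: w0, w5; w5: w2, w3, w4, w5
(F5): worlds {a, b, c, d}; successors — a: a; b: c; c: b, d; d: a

This is the axiom for convergence; its first-order frame correspondent is ∀x ∀y ∀z (Rxy ∧ Rxz → ∃w (Ryw ∧ Rzw)).
(F1): fails — Rw0w1 and Rw0w0 but w1 and w0 have no common successor.
(F2): satisfies the condition.
(F3): fails — Rw3w1 and Rw3w0 but w1 and w0 have no common successor.
(F4): fails — Rw1w1 and Rw1w4 but w1 and w4 have no common successor.
(F5): fails — Rcd and Rcb but d and b have no common successor.

(F2)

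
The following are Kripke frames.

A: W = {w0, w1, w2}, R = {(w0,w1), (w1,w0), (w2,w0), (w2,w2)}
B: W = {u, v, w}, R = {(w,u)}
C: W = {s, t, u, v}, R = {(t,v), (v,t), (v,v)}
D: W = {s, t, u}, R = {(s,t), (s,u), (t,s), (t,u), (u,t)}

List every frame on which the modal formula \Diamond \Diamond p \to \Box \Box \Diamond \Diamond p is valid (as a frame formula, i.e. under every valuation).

B, C

The schema corresponds to a generalized confluence (Geach) condition: \forall x \forall y \forall z ((x R^2 y \wedge x R^2 z) \to \exists w (y = w \wedge z R^2 w)).
A: fails — w2R²w0, w2R²w1 but no w with w0=w and w1R²w.
B: satisfies the condition.
C: satisfies the condition.
D: fails — sR²s, sR²t but no w with s=w and tR²w.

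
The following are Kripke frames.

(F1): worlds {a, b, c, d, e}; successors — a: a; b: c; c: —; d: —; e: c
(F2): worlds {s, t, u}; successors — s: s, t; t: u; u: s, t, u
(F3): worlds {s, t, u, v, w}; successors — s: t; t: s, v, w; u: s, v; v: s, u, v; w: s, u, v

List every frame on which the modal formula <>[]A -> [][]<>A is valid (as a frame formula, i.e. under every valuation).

(F1)

Frame correspondent (Sahlqvist): forall x forall y forall z ((xRy & x R^2 z) -> exists w (yRw & zRw)) — i.e. a generalized confluence (Geach) condition.
(F1): holds.
(F2): fails — sRs, sR²t but no w with sRw and tRw.
(F3): fails — sRt, sR²s but no w* with tRw* and sRw*.
Valid on: (F1).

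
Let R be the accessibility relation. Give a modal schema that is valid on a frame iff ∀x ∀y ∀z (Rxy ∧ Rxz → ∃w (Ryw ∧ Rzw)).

This is convergence; the standard corresponding axiom is .2: ◇□q → □◇q.
Suppose ◇□q→□◇q is valid. Take Rxy, Rxz and set V(q)={w : Ryw}. Then □q at y so ◇□q at x, so □◇q at x, so ◇q at z, giving w with Rzw and Ryw.

◇□q → □◇q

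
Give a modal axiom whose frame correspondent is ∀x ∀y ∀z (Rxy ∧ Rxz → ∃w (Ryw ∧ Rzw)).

◇□ψ → □◇ψ

The condition is convergence. The .2 schema ◇□ψ → □◇ψ defines it.
Suppose ◇□ψ→□◇ψ is valid. Take Rxy, Rxz and set V(ψ)={w : Ryw}. Then □ψ at y so ◇□ψ at x, so □◇ψ at x, so ◇ψ at z, giving w with Rzw and Ryw.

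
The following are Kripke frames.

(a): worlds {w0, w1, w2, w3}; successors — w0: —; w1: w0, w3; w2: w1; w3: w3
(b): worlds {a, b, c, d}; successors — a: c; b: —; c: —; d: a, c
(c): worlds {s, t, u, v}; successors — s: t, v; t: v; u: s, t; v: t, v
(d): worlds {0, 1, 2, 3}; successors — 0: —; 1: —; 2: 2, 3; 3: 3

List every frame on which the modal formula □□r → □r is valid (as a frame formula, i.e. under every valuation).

This is the axiom for density; its first-order frame correspondent is ∀x ∀y (Rxy → ∃z (Rxz ∧ Rzy)).
(a): fails — Rw1w0 but no z with Rw1z and Rzw0.
(b): fails — Rac but no z with Raz and Rzc.
(c): fails — Rus but no z with Ruz and Rzs.
(d): holds.

(d)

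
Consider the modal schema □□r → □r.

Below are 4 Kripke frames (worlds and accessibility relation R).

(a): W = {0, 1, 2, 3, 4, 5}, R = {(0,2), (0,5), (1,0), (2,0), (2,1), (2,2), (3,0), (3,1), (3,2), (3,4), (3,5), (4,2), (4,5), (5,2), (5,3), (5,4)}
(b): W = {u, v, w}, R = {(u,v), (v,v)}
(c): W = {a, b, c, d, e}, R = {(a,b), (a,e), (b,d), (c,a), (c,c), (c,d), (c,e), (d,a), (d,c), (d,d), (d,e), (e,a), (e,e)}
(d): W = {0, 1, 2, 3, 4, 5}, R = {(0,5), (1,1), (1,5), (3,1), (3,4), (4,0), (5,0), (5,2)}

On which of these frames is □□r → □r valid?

The schema corresponds to density: ∀x ∀y (Rxy → ∃z (Rxz ∧ Rzy)).
(a): fails — R10 but no z with R1z and Rz0.
(b): satisfies the condition.
(c): fails — Rab but no z with Raz and Rzb.
(d): fails — R34 but no z with R3z and Rz4.
Valid on: (b).

(b)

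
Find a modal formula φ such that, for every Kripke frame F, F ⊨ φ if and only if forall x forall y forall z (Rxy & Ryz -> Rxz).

□q → □□q

A defining formula is □q → □□q (the 4 axiom).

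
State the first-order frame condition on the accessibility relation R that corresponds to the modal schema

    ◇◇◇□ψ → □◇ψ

This is a Sahlqvist (Geach-type) schema ◇^3□^1ψ → □^1◇^1ψ.
First-order correspondent: ∀x ∀y ∀z ((xR³y ∧ xRz) → ∃w (yRw ∧ zRw)).

∀x ∀y ∀z ((xR³y ∧ xRz) → ∃w (yRw ∧ zRw))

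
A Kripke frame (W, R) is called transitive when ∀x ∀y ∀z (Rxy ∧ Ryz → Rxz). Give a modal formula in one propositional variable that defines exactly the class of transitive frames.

The condition is transitivity. The 4 schema □q → □□q defines it.

□q → □□q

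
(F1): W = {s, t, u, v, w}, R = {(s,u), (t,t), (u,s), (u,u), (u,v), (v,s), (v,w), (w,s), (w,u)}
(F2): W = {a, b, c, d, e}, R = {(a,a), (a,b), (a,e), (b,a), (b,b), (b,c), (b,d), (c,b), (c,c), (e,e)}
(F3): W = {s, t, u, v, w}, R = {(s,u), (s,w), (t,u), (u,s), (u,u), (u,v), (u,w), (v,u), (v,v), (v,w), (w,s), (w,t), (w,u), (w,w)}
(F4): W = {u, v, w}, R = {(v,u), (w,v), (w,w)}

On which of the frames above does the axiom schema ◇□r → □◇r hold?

Frame correspondent (Sahlqvist): ∀x ∀y ∀z (Rxy ∧ Rxz → ∃w (Ryw ∧ Rzw)) — i.e. convergence.
(F1): fails — Ruv and Rus but v and s have no common successor.
(F2): fails — Rab and Rae but b and e have no common successor.
(F3): ✓.
(F4): fails — Rvu and Rvu but u and u have no common successor.

(F3)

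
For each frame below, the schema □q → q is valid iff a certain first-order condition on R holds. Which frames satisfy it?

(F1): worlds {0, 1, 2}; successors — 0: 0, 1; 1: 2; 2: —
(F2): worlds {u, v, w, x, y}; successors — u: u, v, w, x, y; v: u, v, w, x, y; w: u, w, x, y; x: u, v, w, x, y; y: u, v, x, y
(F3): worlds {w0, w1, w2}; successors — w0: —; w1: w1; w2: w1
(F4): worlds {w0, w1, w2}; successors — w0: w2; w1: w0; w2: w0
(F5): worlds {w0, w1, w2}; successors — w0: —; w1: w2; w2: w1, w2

Frame correspondent (Sahlqvist): ∀x Rxx — i.e. reflexivity.
(F1): fails — world 1 does not see itself.
(F2): satisfies the condition.
(F3): fails — world w0 does not see itself.
(F4): fails — world w0 does not see itself.
(F5): fails — world w0 does not see itself.
Valid on: (F2).

(F2)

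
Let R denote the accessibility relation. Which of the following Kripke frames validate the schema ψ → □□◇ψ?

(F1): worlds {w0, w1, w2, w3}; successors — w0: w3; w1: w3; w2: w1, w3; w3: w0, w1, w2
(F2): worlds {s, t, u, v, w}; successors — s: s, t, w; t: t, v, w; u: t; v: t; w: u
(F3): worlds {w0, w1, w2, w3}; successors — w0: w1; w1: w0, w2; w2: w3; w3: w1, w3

The schema corresponds to a generalized confluence (Geach) condition: ∀x ∀z (xR²z → ∃w (x = w ∧ zRw)).
(F1): fails — w0R²w0 but no w with w0=w and w0Rw.
(F2): fails — sR²t but no w* with s=w* and tRw*.
(F3): fails — w0R²w0 but no w with w0=w and w0Rw.

none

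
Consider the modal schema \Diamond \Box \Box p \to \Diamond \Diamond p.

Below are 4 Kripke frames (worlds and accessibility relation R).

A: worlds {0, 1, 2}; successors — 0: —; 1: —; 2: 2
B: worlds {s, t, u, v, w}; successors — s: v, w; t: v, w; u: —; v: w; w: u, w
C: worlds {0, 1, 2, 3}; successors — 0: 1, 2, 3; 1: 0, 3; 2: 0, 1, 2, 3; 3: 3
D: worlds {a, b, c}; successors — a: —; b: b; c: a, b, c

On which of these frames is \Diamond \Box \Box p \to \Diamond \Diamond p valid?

A, C

The schema corresponds to a generalized confluence (Geach) condition: \forall x \forall y (xRy \to \exists w (y R^2 w \wedge x R^2 w)).
A: holds.
B: fails — wRu but no w* with uR²w* and wR²w*.
C: holds.
D: fails — cRa but no w with aR²w and cR²w.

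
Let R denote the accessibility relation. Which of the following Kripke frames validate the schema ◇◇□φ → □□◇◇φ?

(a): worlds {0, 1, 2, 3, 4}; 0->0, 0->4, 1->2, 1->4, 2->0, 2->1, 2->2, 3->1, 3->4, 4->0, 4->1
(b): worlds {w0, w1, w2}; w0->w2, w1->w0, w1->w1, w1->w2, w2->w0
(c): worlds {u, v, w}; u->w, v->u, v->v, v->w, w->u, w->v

This is the axiom for a generalized confluence (Geach) condition; its first-order frame correspondent is ∀x ∀y ∀z ((xR²y ∧ xR²z) → ∃w (yRw ∧ zR²w)).
(a): satisfies the condition.
(b): fails — w0R²w0, w0R²w0 but no w with w0Rw and w0R²w.
(c): fails — uR²u, uR²u but no t with uRt and uR²t.
Valid on: (a).

(a)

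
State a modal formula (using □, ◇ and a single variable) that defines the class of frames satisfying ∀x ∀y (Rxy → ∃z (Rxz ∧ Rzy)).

A defining formula is □□q → □q (the C4 axiom).
Suppose □□q→□q is valid. Take Rxy and set V(q)={w : xR²w}. Then □□q at x, so □q at x, so q at y, i.e. ∃z(Rxz∧Rzy).

□□q → □q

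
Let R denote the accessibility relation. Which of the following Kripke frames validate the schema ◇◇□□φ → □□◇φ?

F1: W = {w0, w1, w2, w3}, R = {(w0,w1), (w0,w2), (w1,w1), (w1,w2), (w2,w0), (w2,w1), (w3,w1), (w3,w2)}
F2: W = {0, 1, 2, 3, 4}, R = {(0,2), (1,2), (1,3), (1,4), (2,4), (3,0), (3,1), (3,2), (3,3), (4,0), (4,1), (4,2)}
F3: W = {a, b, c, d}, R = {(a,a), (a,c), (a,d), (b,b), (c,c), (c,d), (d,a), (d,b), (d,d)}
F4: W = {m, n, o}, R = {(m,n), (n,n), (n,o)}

The schema corresponds to a generalized confluence (Geach) condition: ∀x ∀y ∀z ((xR²y ∧ xR²z) → ∃w (yR²w ∧ zRw)).
F1: condition met.
F2: fails — 1R²0, 1R²0 but no w with 0R²w and 0Rw.
F3: fails — aR²b, aR²a but no w with bR²w and aRw.
F4: fails — mR²n, mR²o but no w with nR²w and oRw.

F1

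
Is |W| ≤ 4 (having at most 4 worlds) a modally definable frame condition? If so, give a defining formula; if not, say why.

Not modally definable

Any modally definable frame class is closed under disjoint unions.
Any modal formula valid on each of 5 disjoint one-world frames is valid on their disjoint union (validity is preserved under disjoint unions). Each one-world frame has |W|=1≤4, but the union has |W|=5.
So the class is not modally definable.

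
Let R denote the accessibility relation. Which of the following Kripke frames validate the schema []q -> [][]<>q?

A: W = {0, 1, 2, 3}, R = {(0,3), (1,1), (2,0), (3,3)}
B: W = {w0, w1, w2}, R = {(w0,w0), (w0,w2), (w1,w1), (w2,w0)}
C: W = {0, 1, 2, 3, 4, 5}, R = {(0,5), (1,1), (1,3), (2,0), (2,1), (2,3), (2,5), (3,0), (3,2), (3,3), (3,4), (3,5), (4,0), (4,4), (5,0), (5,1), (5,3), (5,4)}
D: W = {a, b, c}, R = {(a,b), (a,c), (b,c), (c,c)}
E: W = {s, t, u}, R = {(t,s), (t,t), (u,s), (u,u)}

This is the axiom for a generalized confluence (Geach) condition; its first-order frame correspondent is forall x forall z (x R^2 z -> exists w (xRw & zRw)).
A: fails — 2R²3 but no w with 2Rw and 3Rw.
B: condition met.
C: fails — 0R²1 but no w with 0Rw and 1Rw.
D: condition met.
E: fails — tR²s but no w with tRw and sRw.

B, D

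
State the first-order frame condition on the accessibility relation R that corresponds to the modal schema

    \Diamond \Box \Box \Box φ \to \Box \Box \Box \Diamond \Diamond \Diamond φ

This is a Sahlqvist (Geach-type) schema ◇^1□^3φ → □^3◇^3φ.
Minimal-valuation argument: fix x; take any y with xR^1y and any z with xR^3z. Set V(φ) to the set of worlds R-reachable from y in exactly 3 steps. Then □^3φ holds at y, so the antecedent holds at x; validity forces ◇^3φ at z, giving a w with zR^3w and yR^3w.
First-order correspondent: \forall x \forall y \forall z ((xRy \wedge x R^3 z) \to \exists w (y R^3 w \wedge z R^3 w)).

\forall x \forall y \forall z ((xRy \wedge x R^3 z) \to \exists w (y R^3 w \wedge z R^3 w))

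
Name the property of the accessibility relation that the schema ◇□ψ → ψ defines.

Symmetry

Equivalently (dual form): ψ → □◇ψ.
Suppose ψ→□◇ψ is valid. Take Rxy and set V(ψ)={x}. Then ψ at x, so □◇ψ at x, so ◇ψ at y, so some z with Ryz has ψ; z=x, i.e. Ryx.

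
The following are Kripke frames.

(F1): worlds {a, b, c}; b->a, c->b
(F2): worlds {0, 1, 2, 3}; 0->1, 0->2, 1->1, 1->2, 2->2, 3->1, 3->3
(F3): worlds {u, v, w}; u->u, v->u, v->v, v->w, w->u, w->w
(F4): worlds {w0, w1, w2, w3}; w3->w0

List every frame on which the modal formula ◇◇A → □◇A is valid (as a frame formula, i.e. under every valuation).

The schema corresponds to a generalized confluence (Geach) condition: ∀x ∀y ∀z ((xR²y ∧ xRz) → ∃w (y = w ∧ zRw)).
(F1): satisfies the condition.
(F2): fails — 0R²1, 0R2 but no w with 1=w and 2Rw.
(F3): fails — vR²v, vRu but no t with v=t and uRt.
(F4): satisfies the condition.

(F1), (F4)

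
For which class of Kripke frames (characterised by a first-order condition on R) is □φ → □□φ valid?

This is the 4 axiom.
It corresponds to transitivity: ∀x ∀y ∀z (Rxy ∧ Ryz → Rxz).

Transitivity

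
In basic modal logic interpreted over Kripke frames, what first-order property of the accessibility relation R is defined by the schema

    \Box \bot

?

Emptiness of R

□⊥ is valid iff no world has any successor (otherwise □⊥ fails at any world with one).
Conversely, on a frame with emptiness of R the schema holds at every world under every valuation.
Frame condition: \forall x \forall y \neg Rxy.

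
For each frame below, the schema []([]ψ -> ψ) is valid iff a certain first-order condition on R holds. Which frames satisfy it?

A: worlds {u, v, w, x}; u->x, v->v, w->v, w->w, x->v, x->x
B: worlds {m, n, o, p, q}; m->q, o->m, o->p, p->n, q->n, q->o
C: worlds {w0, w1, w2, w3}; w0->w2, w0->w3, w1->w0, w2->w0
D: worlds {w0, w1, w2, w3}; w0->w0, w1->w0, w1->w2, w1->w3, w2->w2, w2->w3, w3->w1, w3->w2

Frame correspondent (Sahlqvist): forall x forall y (Rxy -> Ryy) — i.e. shift-reflexivity.
A: condition met.
B: fails — Rom but not Rmm.
C: fails — Rw0w2 but not Rw2w2.
D: fails — Rw3w1 but not Rw1w1.
Valid on: A.

A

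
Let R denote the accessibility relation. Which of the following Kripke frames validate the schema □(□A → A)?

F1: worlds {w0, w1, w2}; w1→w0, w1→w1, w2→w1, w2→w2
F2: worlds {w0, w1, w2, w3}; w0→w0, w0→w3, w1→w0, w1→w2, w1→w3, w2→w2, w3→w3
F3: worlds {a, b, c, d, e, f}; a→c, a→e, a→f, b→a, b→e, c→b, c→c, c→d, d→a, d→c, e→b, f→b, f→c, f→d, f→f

F2

The schema corresponds to shift-reflexivity: ∀x ∀y (Rxy → Ryy).
F1: fails — Rw1w0 but not Rw0w0.
F2: condition met.
F3: fails — Reb but not Rbb.
Valid on: F2.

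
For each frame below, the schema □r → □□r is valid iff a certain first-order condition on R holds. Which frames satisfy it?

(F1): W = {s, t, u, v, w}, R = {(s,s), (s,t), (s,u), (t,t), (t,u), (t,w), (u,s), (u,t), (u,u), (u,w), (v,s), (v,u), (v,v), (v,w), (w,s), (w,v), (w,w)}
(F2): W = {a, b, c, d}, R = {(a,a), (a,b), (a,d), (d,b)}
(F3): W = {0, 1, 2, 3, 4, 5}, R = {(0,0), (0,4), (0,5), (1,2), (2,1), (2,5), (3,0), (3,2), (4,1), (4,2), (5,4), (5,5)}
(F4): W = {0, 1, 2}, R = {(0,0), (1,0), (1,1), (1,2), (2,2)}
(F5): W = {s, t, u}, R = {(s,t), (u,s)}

(F2), (F4)

The schema corresponds to transitivity: ∀x ∀y ∀z (Rxy ∧ Ryz → Rxz).
(F1): fails — Ruw and Rwv but not Ruv.
(F2): satisfies the condition.
(F3): fails — R32 and R25 but not R35.
(F4): satisfies the condition.
(F5): fails — Rus and Rst but not Rut.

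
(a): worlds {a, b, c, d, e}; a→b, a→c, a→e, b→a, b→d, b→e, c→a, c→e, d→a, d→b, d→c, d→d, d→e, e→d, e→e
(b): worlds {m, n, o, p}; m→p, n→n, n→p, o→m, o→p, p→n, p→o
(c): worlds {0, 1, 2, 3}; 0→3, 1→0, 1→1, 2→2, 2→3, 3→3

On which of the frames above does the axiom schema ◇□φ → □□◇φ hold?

(a)

The schema corresponds to a generalized confluence (Geach) condition: ∀x ∀y ∀z ((xRy ∧ xR²z) → ∃w (yRw ∧ zRw)).
(a): holds.
(b): fails — mRp, mR²o but no w with pRw and oRw.
(c): fails — 1R0, 1R²1 but no w with 0Rw and 1Rw.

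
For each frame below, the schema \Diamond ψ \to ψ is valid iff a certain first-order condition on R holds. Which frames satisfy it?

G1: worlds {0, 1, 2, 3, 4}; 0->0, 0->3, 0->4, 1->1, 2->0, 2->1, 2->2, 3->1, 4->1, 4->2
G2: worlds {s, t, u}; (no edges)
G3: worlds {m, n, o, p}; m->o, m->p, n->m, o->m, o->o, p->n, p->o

Frame correspondent (Sahlqvist): \forall x \forall y (xRy \to \exists w (y = w \wedge x = w)) — i.e. a generalized confluence (Geach) condition.
G1: fails — 0R3 but 3 ≠ 0.
G2: satisfies the condition.
G3: fails — mRo but o ≠ m.
Valid on: G2.

G2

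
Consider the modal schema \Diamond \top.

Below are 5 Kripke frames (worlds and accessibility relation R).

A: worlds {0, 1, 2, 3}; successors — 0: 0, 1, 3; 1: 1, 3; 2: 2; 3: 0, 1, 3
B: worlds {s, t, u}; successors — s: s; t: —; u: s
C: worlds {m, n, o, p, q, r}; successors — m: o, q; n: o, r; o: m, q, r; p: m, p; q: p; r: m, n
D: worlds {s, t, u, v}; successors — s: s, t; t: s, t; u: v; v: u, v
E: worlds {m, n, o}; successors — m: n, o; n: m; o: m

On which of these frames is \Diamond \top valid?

A, C, D, E

Frame correspondent (Sahlqvist): \forall x \exists y Rxy — i.e. seriality.
A: holds.
B: fails — world t has no successor.
C: holds.
D: holds.
E: holds.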